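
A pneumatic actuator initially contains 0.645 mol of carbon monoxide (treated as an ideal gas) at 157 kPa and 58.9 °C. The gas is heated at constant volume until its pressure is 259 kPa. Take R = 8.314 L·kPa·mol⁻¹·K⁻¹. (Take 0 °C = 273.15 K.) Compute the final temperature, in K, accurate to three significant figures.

T₂ ≈ 548 K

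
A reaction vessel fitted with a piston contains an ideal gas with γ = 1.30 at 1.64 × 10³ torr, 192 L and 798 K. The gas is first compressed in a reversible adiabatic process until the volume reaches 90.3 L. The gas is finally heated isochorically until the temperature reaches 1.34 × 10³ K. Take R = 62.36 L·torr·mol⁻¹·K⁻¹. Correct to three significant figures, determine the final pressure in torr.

Reversible adiabatic, γ = 1.30: T₂ = T₁·(V₁/V₂)^(γ−1) = 1001 K; P₂ = P₁·(V₁/V₂)^γ = 4373 torr.
V constant ⇒ P ∝ T: V₃ = V₂; P₃ = P₂·(T₃/T₂) = 5855 torr.

P₃ ≈ 5.86e+03 torr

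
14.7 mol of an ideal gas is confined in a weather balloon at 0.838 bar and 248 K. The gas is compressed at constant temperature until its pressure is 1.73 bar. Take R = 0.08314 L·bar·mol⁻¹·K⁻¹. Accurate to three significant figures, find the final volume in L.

V₂ ≈ 175 L

From PV = nRT: V₁ = nRT₁/P₁ = 361.7 L.
Isothermal, so P V is constant: T₂ = T₁; V₂ = V₁·(P₁/P₂) = 175.2 L.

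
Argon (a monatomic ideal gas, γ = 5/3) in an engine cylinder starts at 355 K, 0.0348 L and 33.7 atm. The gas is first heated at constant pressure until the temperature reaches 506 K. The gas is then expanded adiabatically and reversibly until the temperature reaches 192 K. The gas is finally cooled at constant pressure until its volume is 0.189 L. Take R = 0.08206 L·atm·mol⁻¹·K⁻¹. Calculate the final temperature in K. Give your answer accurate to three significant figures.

Isobaric, so V/T is constant: P₂ = P₁; V₂ = V₁·(T₂/T₁) = 0.04960 L.
Reversible adiabatic, γ = 5/3: P₃ = P₂·(T₃/T₂)^(γ/(γ−1)) = 2.989 atm; V₃ = V₂·(T₂/T₃)^(1/(γ−1)) = 0.2122 L.
P constant ⇒ V ∝ T: P₄ = P₃; T₄ = T₃·(V₄/V₃) = 171.0 K.

T₄ ≈ 171 K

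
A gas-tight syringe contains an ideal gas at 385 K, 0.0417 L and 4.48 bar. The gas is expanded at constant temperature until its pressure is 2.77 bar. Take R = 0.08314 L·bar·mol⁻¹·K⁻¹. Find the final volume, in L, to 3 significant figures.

V₂ ≈ 0.0674 L

T constant ⇒ Boyle's law P V = const: T₂ = T₁; V₂ = V₁·(P₁/P₂) = 0.06744 L.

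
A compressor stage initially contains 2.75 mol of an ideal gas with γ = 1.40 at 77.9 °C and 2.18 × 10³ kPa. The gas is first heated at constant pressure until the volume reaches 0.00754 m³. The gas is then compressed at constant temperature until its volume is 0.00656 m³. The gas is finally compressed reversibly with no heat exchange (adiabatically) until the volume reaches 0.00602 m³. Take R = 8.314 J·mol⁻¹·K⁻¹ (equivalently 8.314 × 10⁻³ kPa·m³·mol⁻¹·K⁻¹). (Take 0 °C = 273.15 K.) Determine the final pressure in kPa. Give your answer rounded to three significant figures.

P₄ ≈ 2.83e+03 kPa

Convert: T₁ = 351.0 K.
From PV = nRT: V₁ = nRT₁/P₁ = 0.003682 m³.
Isobaric, so V/T is constant: P₂ = P₁; T₂ = T₁·(V₂/V₁) = 718.9 K.
T constant ⇒ Boyle's law P V = const: T₃ = T₂; P₃ = P₂·(V₂/V₃) = 2506 kPa.
Reversible adiabatic, γ = 1.40: T₄ = T₃·(V₃/V₄)^(γ−1) = 744.1 K; P₄ = P₃·(V₃/V₄)^γ = 2826 kPa.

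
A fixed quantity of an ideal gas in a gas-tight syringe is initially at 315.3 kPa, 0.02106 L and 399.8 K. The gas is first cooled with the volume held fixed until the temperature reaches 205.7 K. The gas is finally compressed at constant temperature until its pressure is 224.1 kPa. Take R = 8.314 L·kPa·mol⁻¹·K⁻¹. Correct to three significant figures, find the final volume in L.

V₃ ≈ 0.0152 L

V constant ⇒ P ∝ T: V₂ = V₁; P₂ = P₁·(T₂/T₁) = 162.2 kPa.
T constant ⇒ Boyle's law P V = const: T₃ = T₂; V₃ = V₂·(P₂/P₃) = 0.01525 L.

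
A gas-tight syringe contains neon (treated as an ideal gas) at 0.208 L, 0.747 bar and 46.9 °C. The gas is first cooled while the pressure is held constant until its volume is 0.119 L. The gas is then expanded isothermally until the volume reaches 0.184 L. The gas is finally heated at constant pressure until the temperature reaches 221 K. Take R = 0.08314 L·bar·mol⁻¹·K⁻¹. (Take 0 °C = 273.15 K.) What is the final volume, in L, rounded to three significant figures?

Convert: T₁ = 320.0 K.
Isobaric, so V/T is constant: P₂ = P₁; T₂ = T₁·(V₂/V₁) = 183.1 K.
Isothermal, so P V is constant: T₃ = T₂; P₃ = P₂·(V₂/V₃) = 0.4831 bar.
Isobaric, so V/T is constant: P₄ = P₃; V₄ = V₃·(T₄/T₃) = 0.2221 L.

V₄ ≈ 0.222 L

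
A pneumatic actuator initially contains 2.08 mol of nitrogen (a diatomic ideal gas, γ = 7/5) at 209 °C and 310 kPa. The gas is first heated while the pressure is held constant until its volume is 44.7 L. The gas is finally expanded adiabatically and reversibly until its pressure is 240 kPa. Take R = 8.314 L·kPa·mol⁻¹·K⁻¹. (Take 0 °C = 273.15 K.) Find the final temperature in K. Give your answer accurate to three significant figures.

T₃ ≈ 745 K

Convert: T₁ = 482.1 K.
From PV = nRT: V₁ = nRT₁/P₁ = 26.90 L.
P constant ⇒ V ∝ T: P₂ = P₁; T₂ = T₁·(V₂/V₁) = 801.3 K.
Reversible adiabatic, γ = 7/5: T₃ = T₂·(P₃/P₂)^((γ−1)/γ) = 744.8 K; V₃ = V₂·(P₂/P₃)^(1/γ) = 53.67 L.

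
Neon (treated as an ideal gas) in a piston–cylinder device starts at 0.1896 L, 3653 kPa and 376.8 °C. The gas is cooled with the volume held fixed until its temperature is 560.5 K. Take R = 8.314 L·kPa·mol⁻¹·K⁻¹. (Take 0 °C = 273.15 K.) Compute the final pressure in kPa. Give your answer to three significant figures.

P₂ ≈ 3.15e+03 kPa

Convert: T₁ = 650.0 K.
V constant ⇒ P ∝ T: V₂ = V₁; P₂ = P₁·(T₂/T₁) = 3150 kPa.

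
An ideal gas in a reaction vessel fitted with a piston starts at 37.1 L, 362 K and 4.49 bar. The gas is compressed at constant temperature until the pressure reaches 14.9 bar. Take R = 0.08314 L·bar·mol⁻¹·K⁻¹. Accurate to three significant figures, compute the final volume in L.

V₂ ≈ 11.2 L

T constant ⇒ Boyle's law P V = const: T₂ = T₁; V₂ = V₁·(P₁/P₂) = 11.18 L.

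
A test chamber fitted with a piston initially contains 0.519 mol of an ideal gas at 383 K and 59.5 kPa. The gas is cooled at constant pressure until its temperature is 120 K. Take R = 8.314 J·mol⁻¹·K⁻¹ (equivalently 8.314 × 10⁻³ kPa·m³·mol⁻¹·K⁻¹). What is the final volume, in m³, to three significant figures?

V₂ ≈ 0.00870 m³

From PV = nRT: V₁ = nRT₁/P₁ = 0.02778 m³.
Isobaric, so V/T is constant: P₂ = P₁; V₂ = V₁·(T₂/T₁) = 0.008702 m³.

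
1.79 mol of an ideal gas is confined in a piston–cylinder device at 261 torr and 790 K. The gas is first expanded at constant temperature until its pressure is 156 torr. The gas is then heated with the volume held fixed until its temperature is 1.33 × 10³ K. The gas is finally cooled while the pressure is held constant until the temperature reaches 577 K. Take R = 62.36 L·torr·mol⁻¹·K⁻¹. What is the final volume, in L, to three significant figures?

From PV = nRT: V₁ = nRT₁/P₁ = 337.9 L.
T constant ⇒ Boyle's law P V = const: T₂ = T₁; V₂ = V₁·(P₁/P₂) = 565.3 L.
V constant ⇒ P ∝ T: V₃ = V₂; P₃ = P₂·(T₃/T₂) = 262.6 torr.
Isobaric, so V/T is constant: P₄ = P₃; V₄ = V₃·(T₄/T₃) = 245.2 L.

V₄ ≈ 245 L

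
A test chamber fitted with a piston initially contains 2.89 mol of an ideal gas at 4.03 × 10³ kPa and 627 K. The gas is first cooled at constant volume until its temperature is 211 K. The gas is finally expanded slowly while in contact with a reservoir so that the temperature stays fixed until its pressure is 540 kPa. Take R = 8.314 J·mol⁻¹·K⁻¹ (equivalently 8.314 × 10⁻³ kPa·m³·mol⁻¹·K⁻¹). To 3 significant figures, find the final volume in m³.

V₃ ≈ 0.00939 m³

From PV = nRT: V₁ = nRT₁/P₁ = 0.003738 m³.
Isochoric, so P/T is constant: V₂ = V₁; P₂ = P₁·(T₂/T₁) = 1356 kPa.
T constant ⇒ Boyle's law P V = const: T₃ = T₂; V₃ = V₂·(P₂/P₃) = 0.009389 m³.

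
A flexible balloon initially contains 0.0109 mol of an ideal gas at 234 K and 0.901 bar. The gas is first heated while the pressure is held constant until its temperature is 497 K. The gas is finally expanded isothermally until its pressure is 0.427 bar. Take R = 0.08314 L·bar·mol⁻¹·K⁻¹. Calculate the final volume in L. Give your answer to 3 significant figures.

V₃ ≈ 1.05 L

From PV = nRT: V₁ = nRT₁/P₁ = 0.2354 L.
Isobaric, so V/T is constant: P₂ = P₁; V₂ = V₁·(T₂/T₁) = 0.4999 L.
T constant ⇒ Boyle's law P V = const: T₃ = T₂; V₃ = V₂·(P₂/P₃) = 1.055 L.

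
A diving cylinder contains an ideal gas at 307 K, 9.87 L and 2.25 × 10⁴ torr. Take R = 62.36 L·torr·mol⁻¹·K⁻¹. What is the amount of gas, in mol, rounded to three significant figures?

PV = nRT ⇒ n = PV/(RT) = (2.25e+04 × 9.87) / (62.36 × 307)

n ≈ 11.6 mol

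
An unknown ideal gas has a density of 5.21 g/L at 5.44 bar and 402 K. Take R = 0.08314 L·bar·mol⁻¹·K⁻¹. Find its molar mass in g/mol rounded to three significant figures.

ρ = PM/(RT) ⇒ M = ρRT/P = (5.21 × 0.08314 × 402.0) / 5.44

M ≈ 32.0 g/mol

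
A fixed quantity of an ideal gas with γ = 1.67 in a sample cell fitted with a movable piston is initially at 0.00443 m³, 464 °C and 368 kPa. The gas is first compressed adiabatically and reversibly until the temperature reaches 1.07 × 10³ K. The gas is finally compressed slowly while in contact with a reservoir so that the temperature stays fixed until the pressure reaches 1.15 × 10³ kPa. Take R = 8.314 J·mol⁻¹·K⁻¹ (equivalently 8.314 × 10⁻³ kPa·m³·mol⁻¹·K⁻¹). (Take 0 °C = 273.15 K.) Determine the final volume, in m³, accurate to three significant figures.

V₃ ≈ 0.00206 m³

Convert: T₁ = 737.1 K.
Reversible adiabatic, γ = 1.67: P₂ = P₁·(T₂/T₁)^(γ/(γ−1)) = 931.6 kPa; V₂ = V₁·(T₁/T₂)^(1/(γ−1)) = 0.002540 m³.
Isothermal, so P V is constant: T₃ = T₂; V₃ = V₂·(P₂/P₃) = 0.002058 m³.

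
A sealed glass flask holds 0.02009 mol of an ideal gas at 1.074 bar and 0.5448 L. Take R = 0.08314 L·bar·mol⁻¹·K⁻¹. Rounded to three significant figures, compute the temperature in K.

PV = nRT ⇒ T = PV/(nR) = (1.074 × 0.5448) / (0.02009 × 0.08314)

T ≈ 350 K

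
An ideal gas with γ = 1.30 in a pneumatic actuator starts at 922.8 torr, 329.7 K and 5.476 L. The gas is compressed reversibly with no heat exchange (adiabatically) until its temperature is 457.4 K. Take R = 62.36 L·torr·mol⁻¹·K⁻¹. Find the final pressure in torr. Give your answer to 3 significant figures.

P₂ ≈ 3.81e+03 torr

Adiabatic (γ = 1.30), T V^(γ−1) and P V^γ constant: P₂ = P₁·(T₂/T₁)^(γ/(γ−1)) = 3812 torr; V₂ = V₁·(T₁/T₂)^(1/(γ−1)) = 1.839 L.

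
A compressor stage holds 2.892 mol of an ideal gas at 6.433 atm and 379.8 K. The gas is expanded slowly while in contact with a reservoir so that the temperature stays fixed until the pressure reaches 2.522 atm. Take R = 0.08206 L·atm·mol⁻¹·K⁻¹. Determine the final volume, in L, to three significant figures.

V₂ ≈ 35.7 L

From PV = nRT: V₁ = nRT₁/P₁ = 14.01 L.
Isothermal, so P V is constant: T₂ = T₁; V₂ = V₁·(P₁/P₂) = 35.74 L.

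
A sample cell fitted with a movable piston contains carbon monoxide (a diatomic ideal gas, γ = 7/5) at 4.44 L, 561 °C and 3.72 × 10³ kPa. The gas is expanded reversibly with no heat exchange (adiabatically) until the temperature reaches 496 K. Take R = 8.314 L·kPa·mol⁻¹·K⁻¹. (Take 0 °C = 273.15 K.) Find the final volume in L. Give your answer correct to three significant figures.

V₂ ≈ 16.3 L

Convert: T₁ = 834.1 K.
Adiabatic (γ = 7/5), T V^(γ−1) and P V^γ constant: P₂ = P₁·(T₂/T₁)^(γ/(γ−1)) = 603.1 kPa; V₂ = V₁·(T₁/T₂)^(1/(γ−1)) = 16.29 L.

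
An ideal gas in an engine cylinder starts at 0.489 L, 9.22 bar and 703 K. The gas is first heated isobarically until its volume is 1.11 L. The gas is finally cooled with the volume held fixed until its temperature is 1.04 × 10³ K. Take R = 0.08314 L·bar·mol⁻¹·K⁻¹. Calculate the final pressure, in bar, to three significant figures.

P constant ⇒ V ∝ T: P₂ = P₁; T₂ = T₁·(V₂/V₁) = 1596 K.
V constant ⇒ P ∝ T: V₃ = V₂; P₃ = P₂·(T₃/T₂) = 6.009 bar.

P₃ ≈ 6.01 bar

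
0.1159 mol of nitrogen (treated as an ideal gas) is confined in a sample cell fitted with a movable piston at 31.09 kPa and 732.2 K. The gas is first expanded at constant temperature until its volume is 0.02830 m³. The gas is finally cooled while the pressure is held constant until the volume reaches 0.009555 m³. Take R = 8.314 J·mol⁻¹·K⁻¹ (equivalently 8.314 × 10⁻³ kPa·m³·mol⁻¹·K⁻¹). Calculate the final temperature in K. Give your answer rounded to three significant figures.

T₃ ≈ 247 K

From PV = nRT: V₁ = nRT₁/P₁ = 0.02269 m³.
T constant ⇒ Boyle's law P V = const: T₂ = T₁; P₂ = P₁·(V₁/V₂) = 24.93 kPa.
Isobaric, so V/T is constant: P₃ = P₂; T₃ = T₂·(V₃/V₂) = 247.2 K.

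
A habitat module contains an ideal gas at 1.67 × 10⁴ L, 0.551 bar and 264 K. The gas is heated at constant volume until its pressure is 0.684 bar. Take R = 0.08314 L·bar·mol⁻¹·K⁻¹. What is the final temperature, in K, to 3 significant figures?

V constant ⇒ P ∝ T: V₂ = V₁; T₂ = T₁·(P₂/P₁) = 327.7 K.

T₂ ≈ 328 K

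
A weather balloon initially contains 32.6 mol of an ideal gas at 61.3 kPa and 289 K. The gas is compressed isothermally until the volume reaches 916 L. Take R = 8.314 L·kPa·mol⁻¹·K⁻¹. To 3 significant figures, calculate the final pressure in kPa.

From PV = nRT: V₁ = nRT₁/P₁ = 1278 L.
T constant ⇒ Boyle's law P V = const: T₂ = T₁; P₂ = P₁·(V₁/V₂) = 85.51 kPa.

P₂ ≈ 85.5 kPa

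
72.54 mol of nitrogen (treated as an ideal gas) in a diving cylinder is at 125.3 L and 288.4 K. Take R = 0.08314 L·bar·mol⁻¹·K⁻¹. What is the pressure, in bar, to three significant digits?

P ≈ 13.9 bar

PV = nRT ⇒ P = nRT/V = (72.54 × 0.08314 × 288.4) / 125.3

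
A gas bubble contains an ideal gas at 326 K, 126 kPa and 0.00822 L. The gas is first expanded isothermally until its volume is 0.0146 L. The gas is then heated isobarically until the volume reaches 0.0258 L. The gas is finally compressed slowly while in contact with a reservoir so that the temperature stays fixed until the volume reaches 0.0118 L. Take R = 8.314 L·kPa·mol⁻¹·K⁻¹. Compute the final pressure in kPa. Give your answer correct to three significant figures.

P₄ ≈ 155 kPa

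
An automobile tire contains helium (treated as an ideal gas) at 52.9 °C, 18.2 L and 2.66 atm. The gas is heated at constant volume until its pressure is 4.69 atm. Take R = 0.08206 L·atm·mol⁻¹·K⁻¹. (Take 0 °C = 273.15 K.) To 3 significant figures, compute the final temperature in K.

T₂ ≈ 575 K

Convert: T₁ = 326.0 K.
Isochoric, so P/T is constant: V₂ = V₁; T₂ = T₁·(P₂/P₁) = 574.9 K.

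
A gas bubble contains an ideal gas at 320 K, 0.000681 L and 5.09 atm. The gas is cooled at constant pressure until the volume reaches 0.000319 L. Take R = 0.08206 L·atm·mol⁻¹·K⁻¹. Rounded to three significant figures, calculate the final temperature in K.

T₂ ≈ 150 K

Isobaric, so V/T is constant: P₂ = P₁; T₂ = T₁·(V₂/V₁) = 149.9 K.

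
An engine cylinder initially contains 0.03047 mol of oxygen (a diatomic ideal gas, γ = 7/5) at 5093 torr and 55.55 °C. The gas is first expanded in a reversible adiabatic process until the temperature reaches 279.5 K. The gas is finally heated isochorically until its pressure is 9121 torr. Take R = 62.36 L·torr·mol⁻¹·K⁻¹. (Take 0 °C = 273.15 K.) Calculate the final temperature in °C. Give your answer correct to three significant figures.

Convert: T₁ = 328.7 K.
From PV = nRT: V₁ = nRT₁/P₁ = 0.1226 L.
Reversible adiabatic, γ = 7/5: P₂ = P₁·(T₂/T₁)^(γ/(γ−1)) = 2887 torr; V₂ = V₁·(T₁/T₂)^(1/(γ−1)) = 0.1839 L.
V constant ⇒ P ∝ T: V₃ = V₂; T₃ = T₂·(P₃/P₂) = 882.9 K.

T₃ ≈ 610 °C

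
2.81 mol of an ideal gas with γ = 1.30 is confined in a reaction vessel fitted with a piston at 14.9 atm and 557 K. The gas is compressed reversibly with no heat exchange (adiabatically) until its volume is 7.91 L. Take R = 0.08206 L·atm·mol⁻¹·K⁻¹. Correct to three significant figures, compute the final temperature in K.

From PV = nRT: V₁ = nRT₁/P₁ = 8.620 L.
Reversible adiabatic, γ = 1.30: T₂ = T₁·(V₁/V₂)^(γ−1) = 571.6 K; P₂ = P₁·(V₁/V₂)^γ = 16.66 atm.

T₂ ≈ 572 K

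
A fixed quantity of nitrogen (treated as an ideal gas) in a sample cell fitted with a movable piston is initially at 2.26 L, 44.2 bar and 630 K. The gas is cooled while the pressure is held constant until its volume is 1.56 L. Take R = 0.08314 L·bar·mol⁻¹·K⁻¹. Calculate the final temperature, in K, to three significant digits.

Isobaric, so V/T is constant: P₂ = P₁; T₂ = T₁·(V₂/V₁) = 434.9 K.

T₂ ≈ 435 K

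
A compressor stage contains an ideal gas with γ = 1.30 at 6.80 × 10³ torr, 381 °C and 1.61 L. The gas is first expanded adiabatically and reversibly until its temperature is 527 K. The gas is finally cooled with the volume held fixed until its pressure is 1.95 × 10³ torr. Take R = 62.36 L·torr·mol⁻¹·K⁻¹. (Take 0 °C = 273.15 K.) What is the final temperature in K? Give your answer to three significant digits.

Convert: T₁ = 654.1 K.
Adiabatic (γ = 1.30), T V^(γ−1) and P V^γ constant: P₂ = P₁·(T₂/T₁)^(γ/(γ−1)) = 2665 torr; V₂ = V₁·(T₁/T₂)^(1/(γ−1)) = 3.309 L.
V constant ⇒ P ∝ T: V₃ = V₂; T₃ = T₂·(P₃/P₂) = 385.6 K.

T₃ ≈ 386 K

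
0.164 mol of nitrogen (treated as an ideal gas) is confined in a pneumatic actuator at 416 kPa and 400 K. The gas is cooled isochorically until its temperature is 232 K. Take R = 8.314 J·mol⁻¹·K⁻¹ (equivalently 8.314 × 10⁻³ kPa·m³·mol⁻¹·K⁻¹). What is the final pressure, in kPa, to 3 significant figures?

P₂ ≈ 241 kPa

From PV = nRT: V₁ = nRT₁/P₁ = 0.001311 m³.
V constant ⇒ P ∝ T: V₂ = V₁; P₂ = P₁·(T₂/T₁) = 241.3 kPa.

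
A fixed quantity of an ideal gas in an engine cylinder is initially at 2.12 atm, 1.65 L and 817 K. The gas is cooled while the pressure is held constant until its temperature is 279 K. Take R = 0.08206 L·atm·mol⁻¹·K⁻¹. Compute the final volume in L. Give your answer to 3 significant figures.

Isobaric, so V/T is constant: P₂ = P₁; V₂ = V₁·(T₂/T₁) = 0.5635 L.

V₂ ≈ 0.563 L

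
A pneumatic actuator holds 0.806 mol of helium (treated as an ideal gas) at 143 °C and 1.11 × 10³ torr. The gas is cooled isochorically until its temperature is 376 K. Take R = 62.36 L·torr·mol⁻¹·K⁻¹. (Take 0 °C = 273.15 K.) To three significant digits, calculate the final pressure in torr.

Convert: T₁ = 416.1 K.
From PV = nRT: V₁ = nRT₁/P₁ = 18.84 L.
V constant ⇒ P ∝ T: V₂ = V₁; P₂ = P₁·(T₂/T₁) = 1003 torr.

P₂ ≈ 1.00e+03 torr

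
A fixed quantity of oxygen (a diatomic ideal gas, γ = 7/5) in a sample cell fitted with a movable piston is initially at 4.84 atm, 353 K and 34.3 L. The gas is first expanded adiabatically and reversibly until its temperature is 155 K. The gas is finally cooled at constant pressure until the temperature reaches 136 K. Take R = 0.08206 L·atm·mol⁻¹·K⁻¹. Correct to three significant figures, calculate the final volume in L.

V₃ ≈ 236 L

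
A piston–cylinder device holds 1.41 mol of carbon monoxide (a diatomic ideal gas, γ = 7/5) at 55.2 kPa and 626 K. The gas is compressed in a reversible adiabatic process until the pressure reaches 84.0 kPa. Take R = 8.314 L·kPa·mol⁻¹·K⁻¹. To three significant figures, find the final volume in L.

From PV = nRT: V₁ = nRT₁/P₁ = 132.9 L.
Adiabatic (γ = 7/5), T V^(γ−1) and P V^γ constant: T₂ = T₁·(P₂/P₁)^((γ−1)/γ) = 705.8 K; V₂ = V₁·(P₁/P₂)^(1/γ) = 98.50 L.

V₂ ≈ 98.5 L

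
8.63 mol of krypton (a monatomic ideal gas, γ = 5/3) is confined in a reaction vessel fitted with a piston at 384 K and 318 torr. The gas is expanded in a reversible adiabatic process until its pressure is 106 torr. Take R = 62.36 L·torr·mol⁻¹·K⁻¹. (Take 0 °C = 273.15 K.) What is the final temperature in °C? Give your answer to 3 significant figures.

T₂ ≈ -25.7 °C

From PV = nRT: V₁ = nRT₁/P₁ = 649.9 L.
Reversible adiabatic, γ = 5/3: T₂ = T₁·(P₂/P₁)^((γ−1)/γ) = 247.4 K; V₂ = V₁·(P₁/P₂)^(1/γ) = 1256 L.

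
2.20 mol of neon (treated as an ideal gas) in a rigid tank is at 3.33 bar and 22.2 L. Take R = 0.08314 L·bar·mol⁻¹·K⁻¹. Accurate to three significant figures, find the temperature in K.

T ≈ 404 K

PV = nRT ⇒ T = PV/(nR) = (3.33 × 22.2) / (2.20 × 0.08314)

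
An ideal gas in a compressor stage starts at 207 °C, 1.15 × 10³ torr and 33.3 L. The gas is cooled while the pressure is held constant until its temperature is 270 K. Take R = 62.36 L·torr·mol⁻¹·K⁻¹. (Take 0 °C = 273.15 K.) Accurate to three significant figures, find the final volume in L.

V₂ ≈ 18.7 L

Convert: T₁ = 480.1 K.
Isobaric, so V/T is constant: P₂ = P₁; V₂ = V₁·(T₂/T₁) = 18.73 L.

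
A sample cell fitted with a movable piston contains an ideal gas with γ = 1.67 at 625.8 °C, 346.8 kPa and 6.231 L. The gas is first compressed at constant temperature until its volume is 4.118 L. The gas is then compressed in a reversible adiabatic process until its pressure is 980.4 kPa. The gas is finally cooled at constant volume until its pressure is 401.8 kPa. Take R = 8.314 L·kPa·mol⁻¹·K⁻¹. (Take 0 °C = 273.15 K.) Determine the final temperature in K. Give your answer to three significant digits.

T₄ ≈ 473 K

Convert: T₁ = 898.9 K.
T constant ⇒ Boyle's law P V = const: T₂ = T₁; P₂ = P₁·(V₁/V₂) = 524.7 kPa.
Reversible adiabatic, γ = 1.67: T₃ = T₂·(P₃/P₂)^((γ−1)/γ) = 1155 K; V₃ = V₂·(P₂/P₃)^(1/γ) = 2.832 L.
Isochoric, so P/T is constant: V₄ = V₃; T₄ = T₃·(P₄/P₃) = 473.4 K.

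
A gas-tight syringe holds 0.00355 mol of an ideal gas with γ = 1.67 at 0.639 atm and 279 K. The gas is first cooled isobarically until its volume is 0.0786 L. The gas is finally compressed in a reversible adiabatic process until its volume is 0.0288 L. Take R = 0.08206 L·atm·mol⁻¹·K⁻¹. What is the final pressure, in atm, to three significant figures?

P₃ ≈ 3.42 atm

From PV = nRT: V₁ = nRT₁/P₁ = 0.1272 L.
P constant ⇒ V ∝ T: P₂ = P₁; T₂ = T₁·(V₂/V₁) = 172.4 K.
Reversible adiabatic, γ = 1.67: T₃ = T₂·(V₂/V₃)^(γ−1) = 337.8 K; P₃ = P₂·(V₂/V₃)^γ = 3.417 atm.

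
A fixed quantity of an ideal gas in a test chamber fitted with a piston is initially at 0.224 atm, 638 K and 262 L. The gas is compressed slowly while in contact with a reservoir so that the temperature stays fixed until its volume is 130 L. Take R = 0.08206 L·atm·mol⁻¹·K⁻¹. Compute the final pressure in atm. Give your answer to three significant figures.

P₂ ≈ 0.451 atm

Isothermal, so P V is constant: T₂ = T₁; P₂ = P₁·(V₁/V₂) = 0.4514 atm.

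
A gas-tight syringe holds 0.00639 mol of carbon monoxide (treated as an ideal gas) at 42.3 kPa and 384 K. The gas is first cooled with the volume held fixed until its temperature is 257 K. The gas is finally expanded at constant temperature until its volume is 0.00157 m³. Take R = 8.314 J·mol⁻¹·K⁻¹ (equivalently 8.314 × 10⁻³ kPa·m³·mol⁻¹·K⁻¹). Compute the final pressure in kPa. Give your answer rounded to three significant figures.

P₃ ≈ 8.70 kPa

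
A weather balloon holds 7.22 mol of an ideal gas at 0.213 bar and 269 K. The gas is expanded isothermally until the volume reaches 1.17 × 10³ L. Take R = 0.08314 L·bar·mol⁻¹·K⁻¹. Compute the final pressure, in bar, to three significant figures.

From PV = nRT: V₁ = nRT₁/P₁ = 758.1 L.
T constant ⇒ Boyle's law P V = const: T₂ = T₁; P₂ = P₁·(V₁/V₂) = 0.1380 bar.

P₂ ≈ 0.138 bar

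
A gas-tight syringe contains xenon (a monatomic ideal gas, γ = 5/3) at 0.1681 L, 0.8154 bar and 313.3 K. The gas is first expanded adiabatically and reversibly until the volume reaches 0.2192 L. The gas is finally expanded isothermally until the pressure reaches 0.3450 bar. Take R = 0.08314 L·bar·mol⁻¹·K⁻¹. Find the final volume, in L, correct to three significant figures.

Reversible adiabatic, γ = 5/3: T₂ = T₁·(V₁/V₂)^(γ−1) = 262.5 K; P₂ = P₁·(V₁/V₂)^γ = 0.5239 bar.
T constant ⇒ Boyle's law P V = const: T₃ = T₂; V₃ = V₂·(P₂/P₃) = 0.3329 L.

V₃ ≈ 0.333 L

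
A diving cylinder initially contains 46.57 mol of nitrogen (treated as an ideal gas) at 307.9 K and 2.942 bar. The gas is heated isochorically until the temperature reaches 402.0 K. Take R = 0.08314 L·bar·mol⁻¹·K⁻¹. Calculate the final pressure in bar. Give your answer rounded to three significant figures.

From PV = nRT: V₁ = nRT₁/P₁ = 405.2 L.
V constant ⇒ P ∝ T: V₂ = V₁; P₂ = P₁·(T₂/T₁) = 3.841 bar.

P₂ ≈ 3.84 bar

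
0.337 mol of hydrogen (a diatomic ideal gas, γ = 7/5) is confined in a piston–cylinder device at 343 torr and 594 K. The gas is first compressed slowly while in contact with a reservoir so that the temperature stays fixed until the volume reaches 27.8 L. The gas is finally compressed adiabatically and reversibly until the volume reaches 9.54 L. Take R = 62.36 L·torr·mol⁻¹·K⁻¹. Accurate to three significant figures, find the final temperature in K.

T₃ ≈ 911 K

From PV = nRT: V₁ = nRT₁/P₁ = 36.39 L.
Isothermal, so P V is constant: T₂ = T₁; P₂ = P₁·(V₁/V₂) = 449.0 torr.
Adiabatic (γ = 7/5), T V^(γ−1) and P V^γ constant: T₃ = T₂·(V₂/V₃)^(γ−1) = 911.1 K; P₃ = P₂·(V₂/V₃)^γ = 2007 torr.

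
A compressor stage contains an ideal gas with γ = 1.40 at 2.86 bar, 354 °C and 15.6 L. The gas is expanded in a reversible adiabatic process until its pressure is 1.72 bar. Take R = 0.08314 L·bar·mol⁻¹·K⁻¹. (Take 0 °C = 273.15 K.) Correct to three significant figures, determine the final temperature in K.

T₂ ≈ 542 K

Convert: T₁ = 627.1 K.
Reversible adiabatic, γ = 1.40: T₂ = T₁·(P₂/P₁)^((γ−1)/γ) = 542.3 K; V₂ = V₁·(P₁/P₂)^(1/γ) = 22.43 L.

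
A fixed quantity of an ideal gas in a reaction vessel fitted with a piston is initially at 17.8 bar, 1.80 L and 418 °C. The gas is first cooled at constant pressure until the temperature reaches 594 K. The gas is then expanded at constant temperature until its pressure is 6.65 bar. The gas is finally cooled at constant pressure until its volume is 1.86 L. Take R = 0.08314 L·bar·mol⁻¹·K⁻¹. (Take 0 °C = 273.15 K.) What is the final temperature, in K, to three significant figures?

T₄ ≈ 267 K

Convert: T₁ = 691.1 K.
Isobaric, so V/T is constant: P₂ = P₁; V₂ = V₁·(T₂/T₁) = 1.547 L.
T constant ⇒ Boyle's law P V = const: T₃ = T₂; V₃ = V₂·(P₂/P₃) = 4.141 L.
P constant ⇒ V ∝ T: P₄ = P₃; T₄ = T₃·(V₄/V₃) = 266.8 K.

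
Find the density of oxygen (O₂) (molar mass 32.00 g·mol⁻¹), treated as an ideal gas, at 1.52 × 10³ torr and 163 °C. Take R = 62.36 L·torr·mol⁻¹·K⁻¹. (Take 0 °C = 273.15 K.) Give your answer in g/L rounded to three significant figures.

ρ = PM/(RT) = (1.52e+03 × 32.00) / (62.36 × 436.1)

ρ ≈ 1.79 g/L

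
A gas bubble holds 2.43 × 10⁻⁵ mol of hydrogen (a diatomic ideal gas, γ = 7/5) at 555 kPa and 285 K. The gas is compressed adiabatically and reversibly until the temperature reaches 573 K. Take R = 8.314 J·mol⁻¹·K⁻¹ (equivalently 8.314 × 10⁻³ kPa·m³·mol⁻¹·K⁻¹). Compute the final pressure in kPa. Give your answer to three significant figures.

From PV = nRT: V₁ = nRT₁/P₁ = 1.037e-07 m³.
Reversible adiabatic, γ = 7/5: P₂ = P₁·(T₂/T₁)^(γ/(γ−1)) = 6396 kPa; V₂ = V₁·(T₁/T₂)^(1/(γ−1)) = 1.810e-08 m³.

P₂ ≈ 6.40e+03 kPa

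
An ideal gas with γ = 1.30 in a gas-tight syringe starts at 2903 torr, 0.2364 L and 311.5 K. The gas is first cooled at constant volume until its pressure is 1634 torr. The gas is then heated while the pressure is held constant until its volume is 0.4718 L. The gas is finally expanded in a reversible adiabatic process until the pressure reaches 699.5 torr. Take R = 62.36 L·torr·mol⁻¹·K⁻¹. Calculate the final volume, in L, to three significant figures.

V₄ ≈ 0.906 L

V constant ⇒ P ∝ T: V₂ = V₁; T₂ = T₁·(P₂/P₁) = 175.3 K.
Isobaric, so V/T is constant: P₃ = P₂; T₃ = T₂·(V₃/V₂) = 349.9 K.
Reversible adiabatic, γ = 1.30: T₄ = T₃·(P₄/P₃)^((γ−1)/γ) = 287.7 K; V₄ = V₃·(P₃/P₄)^(1/γ) = 0.9061 L.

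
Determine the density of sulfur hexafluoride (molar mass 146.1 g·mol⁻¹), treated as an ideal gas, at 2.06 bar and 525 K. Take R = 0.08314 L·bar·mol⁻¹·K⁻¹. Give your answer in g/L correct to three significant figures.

ρ = PM/(RT) = (2.06 × 146.1) / (0.08314 × 525.0)

ρ ≈ 6.90 g/L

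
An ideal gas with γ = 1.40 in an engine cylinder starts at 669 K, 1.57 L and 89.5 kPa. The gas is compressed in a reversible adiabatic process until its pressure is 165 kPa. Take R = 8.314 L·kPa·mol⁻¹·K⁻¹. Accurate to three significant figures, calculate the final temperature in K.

T₂ ≈ 797 K

Adiabatic (γ = 1.40), T V^(γ−1) and P V^γ constant: T₂ = T₁·(P₂/P₁)^((γ−1)/γ) = 796.8 K; V₂ = V₁·(P₁/P₂)^(1/γ) = 1.014 L.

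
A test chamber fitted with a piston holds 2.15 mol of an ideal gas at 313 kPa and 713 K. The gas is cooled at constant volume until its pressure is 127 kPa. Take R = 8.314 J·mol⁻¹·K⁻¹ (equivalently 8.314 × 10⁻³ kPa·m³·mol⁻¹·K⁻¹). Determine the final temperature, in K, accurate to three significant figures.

T₂ ≈ 289 K

From PV = nRT: V₁ = nRT₁/P₁ = 0.04072 m³.
V constant ⇒ P ∝ T: V₂ = V₁; T₂ = T₁·(P₂/P₁) = 289.3 K.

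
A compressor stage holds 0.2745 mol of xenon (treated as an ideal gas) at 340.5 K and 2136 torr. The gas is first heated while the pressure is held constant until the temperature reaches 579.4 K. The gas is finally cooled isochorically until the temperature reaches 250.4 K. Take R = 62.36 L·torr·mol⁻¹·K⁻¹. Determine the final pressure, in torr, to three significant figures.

P₃ ≈ 923 torr

From PV = nRT: V₁ = nRT₁/P₁ = 2.729 L.
Isobaric, so V/T is constant: P₂ = P₁; V₂ = V₁·(T₂/T₁) = 4.643 L.
V constant ⇒ P ∝ T: V₃ = V₂; P₃ = P₂·(T₃/T₂) = 923.1 torr.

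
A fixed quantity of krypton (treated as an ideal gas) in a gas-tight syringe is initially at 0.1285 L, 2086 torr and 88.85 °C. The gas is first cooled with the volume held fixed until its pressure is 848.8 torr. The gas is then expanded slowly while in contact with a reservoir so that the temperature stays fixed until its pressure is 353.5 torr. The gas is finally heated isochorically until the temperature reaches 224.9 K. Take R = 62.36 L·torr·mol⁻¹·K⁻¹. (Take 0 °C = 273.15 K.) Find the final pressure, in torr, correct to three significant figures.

P₄ ≈ 540 torr

Convert: T₁ = 362.0 K.
V constant ⇒ P ∝ T: V₂ = V₁; T₂ = T₁·(P₂/P₁) = 147.3 K.
Isothermal, so P V is constant: T₃ = T₂; V₃ = V₂·(P₂/P₃) = 0.3085 L.
Isochoric, so P/T is constant: V₄ = V₃; P₄ = P₃·(T₄/T₃) = 539.7 torr.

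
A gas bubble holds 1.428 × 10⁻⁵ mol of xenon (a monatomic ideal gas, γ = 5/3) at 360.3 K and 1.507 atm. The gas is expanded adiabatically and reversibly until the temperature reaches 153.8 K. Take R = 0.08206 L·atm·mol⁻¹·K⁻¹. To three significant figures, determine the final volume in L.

V₂ ≈ 0.00100 L

From PV = nRT: V₁ = nRT₁/P₁ = 0.0002802 L.
Reversible adiabatic, γ = 5/3: P₂ = P₁·(T₂/T₁)^(γ/(γ−1)) = 0.1794 atm; V₂ = V₁·(T₁/T₂)^(1/(γ−1)) = 0.001005 L.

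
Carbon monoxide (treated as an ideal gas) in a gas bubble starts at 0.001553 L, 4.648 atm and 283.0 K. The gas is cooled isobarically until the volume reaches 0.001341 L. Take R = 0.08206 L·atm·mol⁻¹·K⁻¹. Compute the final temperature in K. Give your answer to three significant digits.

T₂ ≈ 244 K

Isobaric, so V/T is constant: P₂ = P₁; T₂ = T₁·(V₂/V₁) = 244.4 K.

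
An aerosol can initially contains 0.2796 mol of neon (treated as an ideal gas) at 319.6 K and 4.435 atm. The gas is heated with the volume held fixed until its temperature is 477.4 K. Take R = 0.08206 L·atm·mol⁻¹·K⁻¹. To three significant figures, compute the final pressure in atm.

From PV = nRT: V₁ = nRT₁/P₁ = 1.653 L.
Isochoric, so P/T is constant: V₂ = V₁; P₂ = P₁·(T₂/T₁) = 6.625 atm.

P₂ ≈ 6.62 atm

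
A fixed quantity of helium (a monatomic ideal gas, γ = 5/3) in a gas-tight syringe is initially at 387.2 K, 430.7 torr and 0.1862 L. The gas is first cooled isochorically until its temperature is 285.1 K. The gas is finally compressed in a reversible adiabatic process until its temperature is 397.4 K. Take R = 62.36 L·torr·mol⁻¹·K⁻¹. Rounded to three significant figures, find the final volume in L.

V constant ⇒ P ∝ T: V₂ = V₁; P₂ = P₁·(T₂/T₁) = 317.1 torr.
Reversible adiabatic, γ = 5/3: P₃ = P₂·(T₃/T₂)^(γ/(γ−1)) = 727.5 torr; V₃ = V₂·(T₂/T₃)^(1/(γ−1)) = 0.1131 L.

V₃ ≈ 0.113 L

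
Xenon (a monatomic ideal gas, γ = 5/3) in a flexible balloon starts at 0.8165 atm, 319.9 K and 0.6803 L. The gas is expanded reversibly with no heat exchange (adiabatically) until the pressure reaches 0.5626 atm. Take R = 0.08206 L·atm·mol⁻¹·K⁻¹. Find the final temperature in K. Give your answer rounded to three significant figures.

Reversible adiabatic, γ = 5/3: T₂ = T₁·(P₂/P₁)^((γ−1)/γ) = 275.6 K; V₂ = V₁·(P₁/P₂)^(1/γ) = 0.8507 L.

T₂ ≈ 276 K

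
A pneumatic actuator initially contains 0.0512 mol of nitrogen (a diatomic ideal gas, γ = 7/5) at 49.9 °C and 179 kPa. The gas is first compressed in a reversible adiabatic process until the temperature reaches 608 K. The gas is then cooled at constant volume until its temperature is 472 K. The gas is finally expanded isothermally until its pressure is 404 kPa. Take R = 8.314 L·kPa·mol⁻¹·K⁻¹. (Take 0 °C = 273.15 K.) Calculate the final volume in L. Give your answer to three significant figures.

V₄ ≈ 0.497 L

Convert: T₁ = 323.0 K.
From PV = nRT: V₁ = nRT₁/P₁ = 0.7682 L.
Reversible adiabatic, γ = 7/5: P₂ = P₁·(T₂/T₁)^(γ/(γ−1)) = 1637 kPa; V₂ = V₁·(T₁/T₂)^(1/(γ−1)) = 0.1581 L.
Isochoric, so P/T is constant: V₃ = V₂; P₃ = P₂·(T₃/T₂) = 1271 kPa.
T constant ⇒ Boyle's law P V = const: T₄ = T₃; V₄ = V₃·(P₃/P₄) = 0.4973 L.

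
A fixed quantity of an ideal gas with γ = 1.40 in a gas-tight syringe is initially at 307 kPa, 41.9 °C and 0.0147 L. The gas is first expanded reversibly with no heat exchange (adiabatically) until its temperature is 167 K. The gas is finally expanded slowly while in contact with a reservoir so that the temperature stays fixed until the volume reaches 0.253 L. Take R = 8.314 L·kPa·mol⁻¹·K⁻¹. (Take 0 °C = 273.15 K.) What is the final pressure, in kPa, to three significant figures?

P₃ ≈ 9.46 kPa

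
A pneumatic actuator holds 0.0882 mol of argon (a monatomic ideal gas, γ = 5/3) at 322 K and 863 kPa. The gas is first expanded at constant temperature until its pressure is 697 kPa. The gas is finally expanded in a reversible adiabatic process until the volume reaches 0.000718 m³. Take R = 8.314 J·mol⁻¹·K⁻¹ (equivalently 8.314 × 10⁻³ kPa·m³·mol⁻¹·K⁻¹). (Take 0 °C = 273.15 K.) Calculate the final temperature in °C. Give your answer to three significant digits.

From PV = nRT: V₁ = nRT₁/P₁ = 0.0002736 m³.
T constant ⇒ Boyle's law P V = const: T₂ = T₁; V₂ = V₁·(P₁/P₂) = 0.0003388 m³.
Adiabatic (γ = 5/3), T V^(γ−1) and P V^γ constant: T₃ = T₂·(V₂/V₃)^(γ−1) = 195.2 K; P₃ = P₂·(V₂/V₃)^γ = 199.3 kPa.

T₃ ≈ -78.0 °C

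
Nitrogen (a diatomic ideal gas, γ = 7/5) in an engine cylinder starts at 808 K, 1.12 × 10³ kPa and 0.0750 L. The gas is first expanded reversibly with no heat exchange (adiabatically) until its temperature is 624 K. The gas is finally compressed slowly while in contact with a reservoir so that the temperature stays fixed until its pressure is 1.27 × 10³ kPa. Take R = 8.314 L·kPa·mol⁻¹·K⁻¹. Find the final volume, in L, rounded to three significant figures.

V₃ ≈ 0.0511 L

Reversible adiabatic, γ = 7/5: P₂ = P₁·(T₂/T₁)^(γ/(γ−1)) = 453.3 kPa; V₂ = V₁·(T₁/T₂)^(1/(γ−1)) = 0.1431 L.
T constant ⇒ Boyle's law P V = const: T₃ = T₂; V₃ = V₂·(P₂/P₃) = 0.05108 L.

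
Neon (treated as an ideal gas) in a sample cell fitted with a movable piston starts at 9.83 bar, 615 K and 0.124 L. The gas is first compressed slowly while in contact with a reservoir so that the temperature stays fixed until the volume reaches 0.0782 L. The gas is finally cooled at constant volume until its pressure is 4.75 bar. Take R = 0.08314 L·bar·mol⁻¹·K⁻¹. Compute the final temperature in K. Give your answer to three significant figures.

T constant ⇒ Boyle's law P V = const: T₂ = T₁; P₂ = P₁·(V₁/V₂) = 15.59 bar.
Isochoric, so P/T is constant: V₃ = V₂; T₃ = T₂·(P₃/P₂) = 187.4 K.

T₃ ≈ 187 K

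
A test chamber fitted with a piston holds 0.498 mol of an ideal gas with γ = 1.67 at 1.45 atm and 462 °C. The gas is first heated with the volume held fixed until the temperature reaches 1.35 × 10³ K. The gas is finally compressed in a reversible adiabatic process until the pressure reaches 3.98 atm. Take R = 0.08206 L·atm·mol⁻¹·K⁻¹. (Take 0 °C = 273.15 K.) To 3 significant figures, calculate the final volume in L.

Convert: T₁ = 735.1 K.
From PV = nRT: V₁ = nRT₁/P₁ = 20.72 L.
V constant ⇒ P ∝ T: V₂ = V₁; P₂ = P₁·(T₂/T₁) = 2.663 atm.
Reversible adiabatic, γ = 1.67: T₃ = T₂·(P₃/P₂)^((γ−1)/γ) = 1586 K; V₃ = V₂·(P₂/P₃)^(1/γ) = 16.29 L.

V₃ ≈ 16.3 L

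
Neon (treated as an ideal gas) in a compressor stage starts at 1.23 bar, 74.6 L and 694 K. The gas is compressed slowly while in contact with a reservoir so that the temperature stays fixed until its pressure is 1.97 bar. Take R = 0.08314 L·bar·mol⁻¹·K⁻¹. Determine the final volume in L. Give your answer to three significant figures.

T constant ⇒ Boyle's law P V = const: T₂ = T₁; V₂ = V₁·(P₁/P₂) = 46.58 L.

V₂ ≈ 46.6 L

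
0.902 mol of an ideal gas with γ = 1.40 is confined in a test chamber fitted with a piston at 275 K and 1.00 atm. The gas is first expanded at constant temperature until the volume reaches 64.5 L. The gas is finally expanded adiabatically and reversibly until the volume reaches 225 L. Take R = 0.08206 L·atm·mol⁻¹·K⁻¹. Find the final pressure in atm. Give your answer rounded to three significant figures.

From PV = nRT: V₁ = nRT₁/P₁ = 20.35 L.
T constant ⇒ Boyle's law P V = const: T₂ = T₁; P₂ = P₁·(V₁/V₂) = 0.3156 atm.
Reversible adiabatic, γ = 1.40: T₃ = T₂·(V₂/V₃)^(γ−1) = 166.8 K; P₃ = P₂·(V₂/V₃)^γ = 0.05488 atm.

P₃ ≈ 0.0549 atm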